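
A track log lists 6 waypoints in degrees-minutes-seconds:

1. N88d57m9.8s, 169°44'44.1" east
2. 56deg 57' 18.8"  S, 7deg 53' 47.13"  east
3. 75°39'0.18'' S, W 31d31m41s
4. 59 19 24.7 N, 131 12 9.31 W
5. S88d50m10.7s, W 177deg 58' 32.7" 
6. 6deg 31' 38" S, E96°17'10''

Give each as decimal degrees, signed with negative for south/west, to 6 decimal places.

Point 1:
  φ: 88 + 57/60 + 9.8/3600 = 88.9527222
  N → positive
  λ: 44′ + 44.1″ = 44.73500′; 169 + 44.73500/60 = 169.7455833
  E → positive
Point 2:
  Lat: 57′ + 18.8″ = 57.31333′; 56 + 57.31333/60 = 56.9552222
  hemisphere S, so the sign is −
  λ: 7 + 53/60 + 47.13/3600 = 7.8964250
  E → positive
Point 3:
  Latitude: 75 + 39/60 + 0.18/3600 = 75.6500500
  S ⇒ negate
  λ: 31 + 31/60 + 41/3600 = 31.5280556
  W → negative
Point 4:
  φ: 59° + 19/60 + 24.7/3600 = 59 + 0.316667 + 0.006861 = 59.3235278
  N ⇒ keep positive
  Lon: 131° + 12/60 + 9.31/3600 = 131 + 0.200000 + 0.002586 = 131.2025861
  W → negative
Point 5:
  Lat: 88° + 50/60 + 10.7/3600 = 88 + 0.833333 + 0.002972 = 88.8363056
  hemisphere S, so the sign is −
  λ: 177° + 58/60 + 32.7/3600 = 177 + 0.966667 + 0.009083 = 177.9757500
  W ⇒ negate
Point 6:
  Lat: 6° + 31/60 + 38/3600 = 6 + 0.516667 + 0.010556 = 6.5272222
  hemisphere S, so the sign is −
  λ: 96 + 17/60 + 10/3600 = 96.2861111
  E ⇒ keep positive

1. 88.952722, 169.745583
2. -56.955222, 7.896425
3. -75.650050, -31.528056
4. 59.323528, -131.202586
5. -88.836306, -177.975750
6. -6.527222, 96.286111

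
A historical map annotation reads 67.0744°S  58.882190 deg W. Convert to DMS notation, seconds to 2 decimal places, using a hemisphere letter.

Latitude: whole degrees 67; 4.46400′ → 4′ and 27.8400″
λ: 0.882190 × 60 = 52.93140′ → 52′, remainder × 60 = 55.8840″

67°04′27.84″ S, 58°52′55.88″ W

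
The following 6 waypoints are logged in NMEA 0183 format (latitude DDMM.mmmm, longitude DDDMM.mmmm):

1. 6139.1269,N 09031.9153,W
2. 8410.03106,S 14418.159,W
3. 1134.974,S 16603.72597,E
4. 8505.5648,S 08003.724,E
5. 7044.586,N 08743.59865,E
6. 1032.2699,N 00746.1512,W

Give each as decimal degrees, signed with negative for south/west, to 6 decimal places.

1. 61.652115, -90.531922
2. -84.167184, -144.302650
3. -11.582900, 166.062100
4. -85.092747, 80.062067
5. 70.743100, 87.726644
6. 10.537832, -7.769187

Point 1:
  φ: split at 2 digits → 61° and 39.1269′; 61 + 39.1269/60 = 61.6521150
  N ⇒ keep positive
  Longitude: split at 3 digits → 090° and 31.9153′; 90 + 31.9153/60 = 90.5319217
  W → negative
Point 2:
  Latitude: degrees = first 2 digits = 84, minutes = 10.03106; 84 + 10.03106/60 = 84.1671843
  S ⇒ negate
  Longitude: degrees = first 3 digits = 144, minutes = 18.159; 144 + 18.159/60 = 144.3026500
  W → negative
Point 3:
  φ: split at 2 digits → 11° and 34.974′; 11 + 34.974/60 = 11.5829000
  hemisphere S, so the sign is −
  Longitude: degrees = first 3 digits = 166, minutes = 3.72597; 166 + 3.72597/60 = 166.0620995
  E → positive
Point 4:
  Latitude: degrees = first 2 digits = 85, minutes = 5.5648; 85 + 5.5648/60 = 85.0927467
  hemisphere S, so the sign is −
  λ: degrees = first 3 digits = 80, minutes = 3.724; 80 + 3.724/60 = 80.0620667
  E → positive
Point 5:
  Lat: degrees = first 2 digits = 70, minutes = 44.586; 70 + 44.586/60 = 70.7431000
  N ⇒ keep positive
  λ: degrees = first 3 digits = 87, minutes = 43.59865; 87 + 43.59865/60 = 87.7266442
  E → positive
Point 6:
  Lat: degrees = first 2 digits = 10, minutes = 32.2699; 10 + 32.2699/60 = 10.5378317
  N ⇒ keep positive
  Lon: split at 3 digits → 007° and 46.1512′; 7 + 46.1512/60 = 7.7691867
  hemisphere W, so the sign is −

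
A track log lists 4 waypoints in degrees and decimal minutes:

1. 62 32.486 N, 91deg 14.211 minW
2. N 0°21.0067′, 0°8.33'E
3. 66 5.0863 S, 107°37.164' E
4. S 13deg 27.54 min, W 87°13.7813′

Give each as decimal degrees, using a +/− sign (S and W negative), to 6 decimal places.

1. 62.541433, -91.236850
2. 0.350112, 0.138833
3. -66.084772, 107.619400
4. -13.459000, -87.229688

Point 1:
  Latitude: 32.486′ = 0.541433°; total 62.5414333
  N → positive
  Lon: 14.211′ = 0.236850°; total 91.2368500
  W ⇒ negate
Point 2:
  Latitude: 21.0067′ = 0.350112°; total 0.3501117
  N ⇒ keep positive
  λ: 0 + 8.33/60 = 0.1388333
  E → positive
Point 3:
  φ: 5.0863′ = 0.084772°; total 66.0847717
  S → negative
  Longitude: 37.164′ = 0.619400°; total 107.6194000
  E ⇒ keep positive
Point 4:
  φ: 13 + 27.54/60 = 13.4590000
  S ⇒ negate
  λ: 87 + 13.7813/60 = 87.2296883
  W → negative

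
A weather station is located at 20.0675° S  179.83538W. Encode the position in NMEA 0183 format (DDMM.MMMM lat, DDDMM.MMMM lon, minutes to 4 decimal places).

2004.0500,S / 17950.1228,W

φ: minutes = (20.067500 − 20) × 60 = 4.050000
λ: fractional part 0.835380 → 50.122800 minutes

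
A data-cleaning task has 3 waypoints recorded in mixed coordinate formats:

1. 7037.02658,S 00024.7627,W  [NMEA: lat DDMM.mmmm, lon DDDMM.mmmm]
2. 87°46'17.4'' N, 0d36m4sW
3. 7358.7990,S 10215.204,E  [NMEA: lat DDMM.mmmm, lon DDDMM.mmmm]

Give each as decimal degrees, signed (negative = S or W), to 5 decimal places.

Point 1:
  Lat: split at 2 digits → 70° and 37.02658′; 70 + 37.02658/60 = 70.617110
  S → negative
  λ: degrees = first 3 digits = 0, minutes = 24.7627; 0 + 24.7627/60 = 0.412712
  W ⇒ negate
Point 2:
  Latitude: 87 + 46/60 + 17.4/3600 = 87.771500
  N → positive
  Lon: 0° + 36/60 + 4/3600 = 0 + 0.600000 + 0.001111 = 0.601111
  W ⇒ negate
Point 3:
  Latitude: degrees = first 2 digits = 73, minutes = 58.799; 73 + 58.799/60 = 73.979983
  S ⇒ negate
  Lon: split at 3 digits → 102° and 15.204′; 102 + 15.204/60 = 102.253400
  E → positive

1. -70.61711, -0.41271
2. 87.77150, -0.60111
3. -73.97998, 102.25340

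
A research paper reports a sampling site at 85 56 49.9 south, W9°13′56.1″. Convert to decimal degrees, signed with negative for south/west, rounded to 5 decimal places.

-85.94719, -9.23225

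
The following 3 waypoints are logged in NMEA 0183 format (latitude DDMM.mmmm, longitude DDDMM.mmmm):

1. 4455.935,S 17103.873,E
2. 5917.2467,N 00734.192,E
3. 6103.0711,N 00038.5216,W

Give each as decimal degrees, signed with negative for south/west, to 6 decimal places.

1. -44.932250, 171.064550
2. 59.287445, 7.569867
3. 61.051185, -0.642027

Point 1:
  Latitude: degrees = first 2 digits = 44, minutes = 55.935; 44 + 55.935/60 = 44.9322500
  hemisphere S, so the sign is −
  Lon: split at 3 digits → 171° and 3.873′; 171 + 3.873/60 = 171.0645500
  E → positive
Point 2:
  φ: degrees = first 2 digits = 59, minutes = 17.2467; 59 + 17.2467/60 = 59.2874450
  N → positive
  Longitude: split at 3 digits → 007° and 34.192′; 7 + 34.192/60 = 7.5698667
  E ⇒ keep positive
Point 3:
  Latitude: degrees = first 2 digits = 61, minutes = 3.0711; 61 + 3.0711/60 = 61.0511850
  N → positive
  λ: degrees = first 3 digits = 0, minutes = 38.5216; 0 + 38.5216/60 = 0.6420267
  W ⇒ negate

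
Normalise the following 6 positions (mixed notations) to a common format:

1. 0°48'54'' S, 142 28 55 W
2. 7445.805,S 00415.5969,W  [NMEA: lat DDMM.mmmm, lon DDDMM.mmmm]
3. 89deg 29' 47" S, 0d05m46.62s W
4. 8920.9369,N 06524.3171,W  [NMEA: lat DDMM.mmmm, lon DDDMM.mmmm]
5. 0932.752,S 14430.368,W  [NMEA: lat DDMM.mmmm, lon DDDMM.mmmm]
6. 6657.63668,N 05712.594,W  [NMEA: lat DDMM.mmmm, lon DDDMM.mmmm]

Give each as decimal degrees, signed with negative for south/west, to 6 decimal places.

Point 1:
  Latitude: 0° + 48/60 + 54/3600 = 0 + 0.800000 + 0.015000 = 0.8150000
  S → negative
  Lon: 28′ + 55″ = 28.91667′; 142 + 28.91667/60 = 142.4819444
  W → negative
Point 2:
  Latitude: split at 2 digits → 74° and 45.805′; 74 + 45.805/60 = 74.7634167
  hemisphere S, so the sign is −
  Longitude: degrees = first 3 digits = 4, minutes = 15.5969; 4 + 15.5969/60 = 4.2599483
  W → negative
Point 3:
  φ: 29′ + 47″ = 29.78333′; 89 + 29.78333/60 = 89.4963889
  S ⇒ negate
  Lon: 5′ + 46.62″ = 5.77700′; 0 + 5.77700/60 = 0.0962833
  W ⇒ negate
Point 4:
  φ: degrees = first 2 digits = 89, minutes = 20.9369; 89 + 20.9369/60 = 89.3489483
  N ⇒ keep positive
  λ: degrees = first 3 digits = 65, minutes = 24.3171; 65 + 24.3171/60 = 65.4052850
  hemisphere W, so the sign is −
Point 5:
  φ: degrees = first 2 digits = 9, minutes = 32.752; 9 + 32.752/60 = 9.5458667
  S → negative
  Lon: split at 3 digits → 144° and 30.368′; 144 + 30.368/60 = 144.5061333
  W ⇒ negate
Point 6:
  φ: degrees = first 2 digits = 66, minutes = 57.63668; 66 + 57.63668/60 = 66.9606113
  N → positive
  λ: split at 3 digits → 057° and 12.594′; 57 + 12.594/60 = 57.2099000
  W → negative

1. -0.815000, -142.481944
2. -74.763417, -4.259948
3. -89.496389, -0.096283
4. 89.348948, -65.405285
5. -9.545867, -144.506133
6. 66.960611, -57.209900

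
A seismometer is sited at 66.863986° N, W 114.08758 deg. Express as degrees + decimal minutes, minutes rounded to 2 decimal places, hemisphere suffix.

φ: 66° + 0.863986 × 60 = 66° 51.8392′
λ: 114° + 0.087580 × 60 = 114° 5.2548′

66° 51.84′ N, 114° 5.25′ W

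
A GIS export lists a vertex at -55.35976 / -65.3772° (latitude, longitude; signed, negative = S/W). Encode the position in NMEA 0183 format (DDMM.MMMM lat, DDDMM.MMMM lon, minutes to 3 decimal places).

5521.586,S / 06522.632,W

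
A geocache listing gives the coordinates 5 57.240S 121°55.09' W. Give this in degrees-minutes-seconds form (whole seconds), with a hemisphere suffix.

Latitude: 57.24000′ → 57′ and 0.24000 × 60 = 14.40″
Lon: 55.09000′ → 55′ and 0.09000 × 60 = 5.40″

5°57′14″ S, 121°55′5″ W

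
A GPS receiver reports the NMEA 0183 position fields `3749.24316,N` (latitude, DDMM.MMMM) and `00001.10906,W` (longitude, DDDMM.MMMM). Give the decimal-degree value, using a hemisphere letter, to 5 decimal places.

37.82072° N, 0.01848° W

φ: split at 2 digits → 37° and 49.24316′; 37 + 49.24316/60 = 37.820719
Lon: degrees = first 3 digits = 0, minutes = 1.10906; 0 + 1.10906/60 = 0.018484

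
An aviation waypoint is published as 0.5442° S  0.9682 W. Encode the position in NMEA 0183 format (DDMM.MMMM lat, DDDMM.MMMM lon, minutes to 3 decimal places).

Lat: 0° + 0.544200 × 60 = 0° 32.65200′
Longitude: fractional part 0.968200 → 58.09200 minutes

0032.652,S / 00058.092,W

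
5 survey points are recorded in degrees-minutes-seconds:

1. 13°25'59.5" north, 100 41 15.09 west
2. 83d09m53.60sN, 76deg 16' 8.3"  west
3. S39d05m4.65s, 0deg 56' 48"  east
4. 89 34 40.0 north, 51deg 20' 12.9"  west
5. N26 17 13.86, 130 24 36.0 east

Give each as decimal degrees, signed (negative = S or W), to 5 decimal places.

1. 13.43319, -100.68753
2. 83.16489, -76.26897
3. -39.08463, 0.94667
4. 89.57778, -51.33692
5. 26.28718, 130.41000

Point 1:
  Lat: 13° + 25/60 + 59.5/3600 = 13 + 0.416667 + 0.016528 = 13.433194
  N → positive
  Lon: 100° + 41/60 + 15.09/3600 = 100 + 0.683333 + 0.004192 = 100.687525
  W ⇒ negate
Point 2:
  Lat: 9′ + 53.6″ = 9.89333′; 83 + 9.89333/60 = 83.164889
  N ⇒ keep positive
  Lon: 76 + 16/60 + 8.3/3600 = 76.268972
  W ⇒ negate
Point 3:
  φ: 5′ + 4.65″ = 5.07750′; 39 + 5.07750/60 = 39.084625
  S → negative
  λ: 56′ + 48″ = 56.80000′; 0 + 56.80000/60 = 0.946667
  E → positive
Point 4:
  φ: 89 + 34/60 + 40/3600 = 89.577778
  N → positive
  λ: 20′ + 12.9″ = 20.21500′; 51 + 20.21500/60 = 51.336917
  W → negative
Point 5:
  φ: 26° + 17/60 + 13.86/3600 = 26 + 0.283333 + 0.003850 = 26.287183
  N → positive
  λ: 130° + 24/60 + 36/3600 = 130 + 0.400000 + 0.010000 = 130.410000
  E → positive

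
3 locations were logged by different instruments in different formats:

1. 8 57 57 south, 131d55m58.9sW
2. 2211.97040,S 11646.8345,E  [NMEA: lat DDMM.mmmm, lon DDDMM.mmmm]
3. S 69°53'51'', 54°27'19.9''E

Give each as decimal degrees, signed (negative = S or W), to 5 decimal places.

1. -8.96583, -131.93303
2. -22.19951, 116.78058
3. -69.89750, 54.45553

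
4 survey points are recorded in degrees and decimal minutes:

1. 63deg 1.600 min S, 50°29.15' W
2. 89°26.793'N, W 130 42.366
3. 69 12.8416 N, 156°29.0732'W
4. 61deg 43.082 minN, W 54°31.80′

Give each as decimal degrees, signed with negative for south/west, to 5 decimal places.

1. -63.02667, -50.48583
2. 89.44655, -130.70610
3. 69.21403, -156.48455
4. 61.71803, -54.53000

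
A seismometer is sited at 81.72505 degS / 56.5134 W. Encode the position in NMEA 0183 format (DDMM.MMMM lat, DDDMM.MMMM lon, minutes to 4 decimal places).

8143.5030,S / 05630.8040,W

Lat: fractional part 0.725050 → 43.503000 minutes
Lon: 56° + 0.513400 × 60 = 56° 30.804000′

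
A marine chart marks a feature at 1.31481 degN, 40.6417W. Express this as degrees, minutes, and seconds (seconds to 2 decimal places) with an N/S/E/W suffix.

φ: 0.314810 × 60 = 18.88860′ → 18′, remainder × 60 = 53.3160″
λ: 0.641700° → 38.50200′; 0.50200 × 60 = 30.1200″

1°18′53.32″ N, 40°38′30.12″ W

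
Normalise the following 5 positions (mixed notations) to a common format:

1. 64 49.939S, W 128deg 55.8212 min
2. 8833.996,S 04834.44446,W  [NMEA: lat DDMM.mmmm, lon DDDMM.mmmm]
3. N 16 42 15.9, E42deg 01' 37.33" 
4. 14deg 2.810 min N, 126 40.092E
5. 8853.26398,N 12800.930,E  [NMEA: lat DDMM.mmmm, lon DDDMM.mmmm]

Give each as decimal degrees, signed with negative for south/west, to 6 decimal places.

Point 1:
  Latitude: 49.939′ = 0.832317°; total 64.8323167
  hemisphere S, so the sign is −
  Longitude: 55.8212′ = 0.930353°; total 128.9303533
  W ⇒ negate
Point 2:
  φ: split at 2 digits → 88° and 33.996′; 88 + 33.996/60 = 88.5666000
  hemisphere S, so the sign is −
  λ: degrees = first 3 digits = 48, minutes = 34.44446; 48 + 34.44446/60 = 48.5740743
  W → negative
Point 3:
  Lat: 16 + 42/60 + 15.9/3600 = 16.7044167
  N ⇒ keep positive
  Longitude: 42 + 1/60 + 37.33/3600 = 42.0270361
  E ⇒ keep positive
Point 4:
  φ: 2.81′ = 0.046833°; total 14.0468333
  N → positive
  Lon: 126 + 40.092/60 = 126.6682000
  E → positive
Point 5:
  φ: degrees = first 2 digits = 88, minutes = 53.26398; 88 + 53.26398/60 = 88.8877330
  N ⇒ keep positive
  λ: degrees = first 3 digits = 128, minutes = 0.93; 128 + 0.93/60 = 128.0155000
  E ⇒ keep positive

1. -64.832317, -128.930353
2. -88.566600, -48.574074
3. 16.704417, 42.027036
4. 14.046833, 126.668200
5. 88.887733, 128.015500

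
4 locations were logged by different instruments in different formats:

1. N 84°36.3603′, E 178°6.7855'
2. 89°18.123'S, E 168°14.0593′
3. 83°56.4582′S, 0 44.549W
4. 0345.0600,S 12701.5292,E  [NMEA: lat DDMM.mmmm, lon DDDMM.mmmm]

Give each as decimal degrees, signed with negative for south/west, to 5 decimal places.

1. 84.60601, 178.11309
2. -89.30205, 168.23432
3. -83.94097, -0.74248
4. -3.75100, 127.02549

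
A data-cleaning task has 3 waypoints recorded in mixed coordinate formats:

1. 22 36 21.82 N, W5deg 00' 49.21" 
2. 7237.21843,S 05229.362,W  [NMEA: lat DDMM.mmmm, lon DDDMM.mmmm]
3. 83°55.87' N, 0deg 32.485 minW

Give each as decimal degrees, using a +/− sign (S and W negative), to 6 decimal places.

1. 22.606061, -5.013669
2. -72.620307, -52.489367
3. 83.931167, -0.541417

Point 1:
  Lat: 36′ + 21.82″ = 36.36367′; 22 + 36.36367/60 = 22.6060611
  N → positive
  λ: 5 + 0/60 + 49.21/3600 = 5.0136694
  W ⇒ negate
Point 2:
  Latitude: split at 2 digits → 72° and 37.21843′; 72 + 37.21843/60 = 72.6203072
  S → negative
  Lon: split at 3 digits → 052° and 29.362′; 52 + 29.362/60 = 52.4893667
  W ⇒ negate
Point 3:
  φ: 55.87′ = 0.931167°; total 83.9311667
  N ⇒ keep positive
  λ: 0 + 32.485/60 = 0.5414167
  hemisphere W, so the sign is −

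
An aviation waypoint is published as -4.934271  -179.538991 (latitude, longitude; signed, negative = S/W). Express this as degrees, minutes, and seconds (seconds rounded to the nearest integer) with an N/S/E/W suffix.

4°56′3″ S, 179°32′20″ W

Latitude is negative → S; |value| = 4.934271
Latitude: whole degrees 4; 56.05626′ → 56′ and 3.38″
Longitude is negative → W; |value| = 179.538991
λ: whole degrees 179; 32.33946′ → 32′ and 20.37″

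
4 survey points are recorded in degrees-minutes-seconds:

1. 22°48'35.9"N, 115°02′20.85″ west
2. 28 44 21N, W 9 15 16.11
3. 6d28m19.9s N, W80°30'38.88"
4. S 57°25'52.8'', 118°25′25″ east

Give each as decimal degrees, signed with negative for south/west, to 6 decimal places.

1. 22.809972, -115.039125
2. 28.739167, -9.254475
3. 6.472194, -80.510800
4. -57.431333, 118.423611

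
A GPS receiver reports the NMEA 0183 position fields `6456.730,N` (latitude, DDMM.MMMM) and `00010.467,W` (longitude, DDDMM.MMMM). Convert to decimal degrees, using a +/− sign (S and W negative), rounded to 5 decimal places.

64.94550, -0.17445

Latitude: split at 2 digits → 64° and 56.73′; 64 + 56.73/60 = 64.945500
N → positive
Lon: split at 3 digits → 000° and 10.467′; 0 + 10.467/60 = 0.174450
W → negative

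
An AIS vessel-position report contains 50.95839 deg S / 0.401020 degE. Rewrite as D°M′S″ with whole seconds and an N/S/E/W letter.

φ: whole degrees 50; 57.50340′ → 57′ and 30.20″
Longitude: 0.401020° → 24.06120′; 0.06120 × 60 = 3.67″

50°57′30″ S, 0°24′4″ E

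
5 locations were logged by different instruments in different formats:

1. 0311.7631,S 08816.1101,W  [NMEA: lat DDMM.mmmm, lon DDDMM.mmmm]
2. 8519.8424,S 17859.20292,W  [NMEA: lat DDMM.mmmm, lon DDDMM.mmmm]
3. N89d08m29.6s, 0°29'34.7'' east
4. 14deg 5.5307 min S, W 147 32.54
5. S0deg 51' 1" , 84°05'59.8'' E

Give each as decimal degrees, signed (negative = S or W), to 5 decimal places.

1. -3.19605, -88.26850
2. -85.33071, -178.98672
3. 89.14156, 0.49297
4. -14.09218, -147.54233
5. -0.85028, 84.09994

Point 1:
  Lat: degrees = first 2 digits = 3, minutes = 11.7631; 3 + 11.7631/60 = 3.196052
  S → negative
  Longitude: degrees = first 3 digits = 88, minutes = 16.1101; 88 + 16.1101/60 = 88.268502
  hemisphere W, so the sign is −
Point 2:
  φ: degrees = first 2 digits = 85, minutes = 19.8424; 85 + 19.8424/60 = 85.330707
  hemisphere S, so the sign is −
  Lon: split at 3 digits → 178° and 59.20292′; 178 + 59.20292/60 = 178.986715
  hemisphere W, so the sign is −
Point 3:
  φ: 89 + 8/60 + 29.6/3600 = 89.141556
  N ⇒ keep positive
  λ: 0° + 29/60 + 34.7/3600 = 0 + 0.483333 + 0.009639 = 0.492972
  E ⇒ keep positive
Point 4:
  Latitude: 14 + 5.5307/60 = 14.092178
  S → negative
  λ: 32.54′ = 0.542333°; total 147.542333
  W → negative
Point 5:
  Lat: 0 + 51/60 + 1/3600 = 0.850278
  S ⇒ negate
  Longitude: 5′ + 59.8″ = 5.99667′; 84 + 5.99667/60 = 84.099944
  E → positive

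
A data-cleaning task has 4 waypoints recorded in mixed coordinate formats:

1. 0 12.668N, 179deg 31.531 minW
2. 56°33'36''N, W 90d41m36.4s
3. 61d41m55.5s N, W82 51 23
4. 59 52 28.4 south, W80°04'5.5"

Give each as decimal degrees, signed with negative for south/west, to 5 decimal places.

Point 1:
  Lat: 0 + 12.668/60 = 0.211133
  N → positive
  Longitude: 31.531′ = 0.525517°; total 179.525517
  W ⇒ negate
Point 2:
  Lat: 56° + 33/60 + 36/3600 = 56 + 0.550000 + 0.010000 = 56.560000
  N → positive
  Lon: 41′ + 36.4″ = 41.60667′; 90 + 41.60667/60 = 90.693444
  W ⇒ negate
Point 3:
  Latitude: 61° + 41/60 + 55.5/3600 = 61 + 0.683333 + 0.015417 = 61.698750
  N → positive
  λ: 82° + 51/60 + 23/3600 = 82 + 0.850000 + 0.006389 = 82.856389
  hemisphere W, so the sign is −
Point 4:
  Latitude: 59° + 52/60 + 28.4/3600 = 59 + 0.866667 + 0.007889 = 59.874556
  hemisphere S, so the sign is −
  λ: 80° + 4/60 + 5.5/3600 = 80 + 0.066667 + 0.001528 = 80.068194
  W ⇒ negate

1. 0.21113, -179.52552
2. 56.56000, -90.69344
3. 61.69875, -82.85639
4. -59.87456, -80.06819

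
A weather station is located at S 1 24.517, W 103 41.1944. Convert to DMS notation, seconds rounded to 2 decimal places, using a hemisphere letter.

φ: fractional minutes 0.51700 × 60 = 31.0200″
λ: 41.19440′ → 41′ and 0.19440 × 60 = 11.6640″

1°24′31.02″ S, 103°41′11.66″ W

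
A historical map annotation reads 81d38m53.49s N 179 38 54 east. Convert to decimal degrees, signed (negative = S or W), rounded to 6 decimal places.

81.648192, 179.648333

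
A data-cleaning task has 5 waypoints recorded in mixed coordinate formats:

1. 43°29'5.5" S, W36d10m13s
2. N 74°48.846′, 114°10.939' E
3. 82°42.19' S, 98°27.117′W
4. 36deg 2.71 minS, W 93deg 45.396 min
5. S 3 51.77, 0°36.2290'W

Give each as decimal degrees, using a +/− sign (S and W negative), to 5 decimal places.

Point 1:
  φ: 29′ + 5.5″ = 29.09167′; 43 + 29.09167/60 = 43.484861
  S → negative
  Longitude: 36° + 10/60 + 13/3600 = 36 + 0.166667 + 0.003611 = 36.170278
  W → negative
Point 2:
  Latitude: 48.846′ = 0.814100°; total 74.814100
  N → positive
  λ: 10.939′ = 0.182317°; total 114.182317
  E → positive
Point 3:
  Lat: 82 + 42.19/60 = 82.703167
  S → negative
  Longitude: 98 + 27.117/60 = 98.451950
  W → negative
Point 4:
  Latitude: 2.71′ = 0.045167°; total 36.045167
  S → negative
  Longitude: 45.396′ = 0.756600°; total 93.756600
  hemisphere W, so the sign is −
Point 5:
  φ: 51.77′ = 0.862833°; total 3.862833
  hemisphere S, so the sign is −
  Longitude: 0 + 36.229/60 = 0.603817
  W ⇒ negate

1. -43.48486, -36.17028
2. 74.81410, 114.18232
3. -82.70317, -98.45195
4. -36.04517, -93.75660
5. -3.86283, -0.60382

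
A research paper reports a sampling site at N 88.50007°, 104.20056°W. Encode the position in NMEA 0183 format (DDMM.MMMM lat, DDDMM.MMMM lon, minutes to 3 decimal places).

Latitude: fractional part 0.500070 → 30.00420 minutes
Longitude: minutes = (104.200560 − 104) × 60 = 12.03360

8830.004,N / 10412.034,W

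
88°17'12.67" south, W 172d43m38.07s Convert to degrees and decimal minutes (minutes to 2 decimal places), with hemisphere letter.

88° 17.21′ S, 172° 43.63′ W

φ: 17 + 12.67/60 = 17.2112′
λ: seconds/60 = 0.63450; minutes = 43 + 0.63450 = 43.6345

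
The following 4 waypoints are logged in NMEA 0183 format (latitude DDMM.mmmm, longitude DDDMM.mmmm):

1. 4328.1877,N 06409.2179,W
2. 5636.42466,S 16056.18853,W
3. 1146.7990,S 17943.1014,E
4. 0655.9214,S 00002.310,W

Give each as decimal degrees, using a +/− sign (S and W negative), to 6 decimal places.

1. 43.469795, -64.153632
2. -56.607078, -160.936476
3. -11.779983, 179.718357
4. -6.932023, -0.038500

Point 1:
  φ: split at 2 digits → 43° and 28.1877′; 43 + 28.1877/60 = 43.4697950
  N → positive
  Lon: degrees = first 3 digits = 64, minutes = 9.2179; 64 + 9.2179/60 = 64.1536317
  hemisphere W, so the sign is −
Point 2:
  Lat: split at 2 digits → 56° and 36.42466′; 56 + 36.42466/60 = 56.6070777
  hemisphere S, so the sign is −
  λ: degrees = first 3 digits = 160, minutes = 56.18853; 160 + 56.18853/60 = 160.9364755
  hemisphere W, so the sign is −
Point 3:
  Lat: degrees = first 2 digits = 11, minutes = 46.799; 11 + 46.799/60 = 11.7799833
  hemisphere S, so the sign is −
  Longitude: degrees = first 3 digits = 179, minutes = 43.1014; 179 + 43.1014/60 = 179.7183567
  E → positive
Point 4:
  Latitude: split at 2 digits → 06° and 55.9214′; 6 + 55.9214/60 = 6.9320233
  S → negative
  Lon: degrees = first 3 digits = 0, minutes = 2.31; 0 + 2.31/60 = 0.0385000
  hemisphere W, so the sign is −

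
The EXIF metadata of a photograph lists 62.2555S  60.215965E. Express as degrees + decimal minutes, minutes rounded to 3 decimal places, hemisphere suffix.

φ: 62° + 0.255500 × 60 = 62° 15.33000′
Longitude: fractional part 0.215965 → 12.95790 minutes

62° 15.330′ S, 60° 12.958′ E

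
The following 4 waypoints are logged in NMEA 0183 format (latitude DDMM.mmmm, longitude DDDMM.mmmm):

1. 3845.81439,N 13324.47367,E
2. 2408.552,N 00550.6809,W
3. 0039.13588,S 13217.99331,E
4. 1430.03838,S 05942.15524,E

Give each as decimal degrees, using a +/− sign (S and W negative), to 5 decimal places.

Point 1:
  Lat: degrees = first 2 digits = 38, minutes = 45.81439; 38 + 45.81439/60 = 38.763573
  N → positive
  Longitude: degrees = first 3 digits = 133, minutes = 24.47367; 133 + 24.47367/60 = 133.407895
  E → positive
Point 2:
  φ: split at 2 digits → 24° and 8.552′; 24 + 8.552/60 = 24.142533
  N ⇒ keep positive
  Lon: split at 3 digits → 005° and 50.6809′; 5 + 50.6809/60 = 5.844682
  W → negative
Point 3:
  Lat: split at 2 digits → 00° and 39.13588′; 0 + 39.13588/60 = 0.652265
  S → negative
  λ: degrees = first 3 digits = 132, minutes = 17.99331; 132 + 17.99331/60 = 132.299889
  E → positive
Point 4:
  Lat: degrees = first 2 digits = 14, minutes = 30.03838; 14 + 30.03838/60 = 14.500640
  S → negative
  Lon: degrees = first 3 digits = 59, minutes = 42.15524; 59 + 42.15524/60 = 59.702587
  E → positive

1. 38.76357, 133.40789
2. 24.14253, -5.84468
3. -0.65226, 132.29989
4. -14.50064, 59.70259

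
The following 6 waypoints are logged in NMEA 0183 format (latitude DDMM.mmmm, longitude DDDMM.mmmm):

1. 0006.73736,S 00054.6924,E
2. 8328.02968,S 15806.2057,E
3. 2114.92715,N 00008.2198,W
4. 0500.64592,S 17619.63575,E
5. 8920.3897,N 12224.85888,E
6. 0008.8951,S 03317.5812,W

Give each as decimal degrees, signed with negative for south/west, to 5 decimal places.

1. -0.11229, 0.91154
2. -83.46716, 158.10343
3. 21.24879, -0.13700
4. -5.01077, 176.32726
5. 89.33983, 122.41431
6. -0.14825, -33.29302

Point 1:
  Lat: degrees = first 2 digits = 0, minutes = 6.73736; 0 + 6.73736/60 = 0.112289
  S ⇒ negate
  λ: split at 3 digits → 000° and 54.6924′; 0 + 54.6924/60 = 0.911540
  E ⇒ keep positive
Point 2:
  Latitude: split at 2 digits → 83° and 28.02968′; 83 + 28.02968/60 = 83.467161
  S → negative
  Longitude: split at 3 digits → 158° and 6.2057′; 158 + 6.2057/60 = 158.103428
  E ⇒ keep positive
Point 3:
  Latitude: split at 2 digits → 21° and 14.92715′; 21 + 14.92715/60 = 21.248786
  N → positive
  Lon: split at 3 digits → 000° and 8.2198′; 0 + 8.2198/60 = 0.136997
  hemisphere W, so the sign is −
Point 4:
  φ: split at 2 digits → 05° and 0.64592′; 5 + 0.64592/60 = 5.010765
  hemisphere S, so the sign is −
  Longitude: split at 3 digits → 176° and 19.63575′; 176 + 19.63575/60 = 176.327263
  E ⇒ keep positive
Point 5:
  Lat: split at 2 digits → 89° and 20.3897′; 89 + 20.3897/60 = 89.339828
  N ⇒ keep positive
  Lon: split at 3 digits → 122° and 24.85888′; 122 + 24.85888/60 = 122.414315
  E ⇒ keep positive
Point 6:
  Latitude: split at 2 digits → 00° and 8.8951′; 0 + 8.8951/60 = 0.148252
  S ⇒ negate
  λ: split at 3 digits → 033° and 17.5812′; 33 + 17.5812/60 = 33.293020
  W → negative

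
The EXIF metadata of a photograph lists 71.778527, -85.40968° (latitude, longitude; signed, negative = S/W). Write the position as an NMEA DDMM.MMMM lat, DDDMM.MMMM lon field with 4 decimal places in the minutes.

7146.7116,N / 08524.5808,W

Latitude: 71° + 0.778527 × 60 = 71° 46.711620′
Longitude is negative → W; |value| = 85.409680
λ: 85° + 0.409680 × 60 = 85° 24.580800′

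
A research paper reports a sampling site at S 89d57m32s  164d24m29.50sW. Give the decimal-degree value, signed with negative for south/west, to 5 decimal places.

-89.95889, -164.40819

Lat: 57′ + 32″ = 57.53333′; 89 + 57.53333/60 = 89.958889
hemisphere S, so the sign is −
Lon: 164° + 24/60 + 29.5/3600 = 164 + 0.400000 + 0.008194 = 164.408194
W ⇒ negate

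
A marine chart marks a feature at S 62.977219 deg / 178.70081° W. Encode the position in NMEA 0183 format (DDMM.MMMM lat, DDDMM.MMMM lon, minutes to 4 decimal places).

Lat: 62° + 0.977219 × 60 = 62° 58.633140′
Lon: fractional part 0.700810 → 42.048600 minutes

6258.6331,S / 17842.0486,W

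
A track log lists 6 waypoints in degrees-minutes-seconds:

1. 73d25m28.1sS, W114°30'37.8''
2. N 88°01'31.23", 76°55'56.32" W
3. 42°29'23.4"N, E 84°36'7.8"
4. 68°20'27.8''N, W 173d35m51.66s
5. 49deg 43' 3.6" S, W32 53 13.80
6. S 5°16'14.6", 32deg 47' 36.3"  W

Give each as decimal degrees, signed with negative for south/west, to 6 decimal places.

Point 1:
  φ: 73° + 25/60 + 28.1/3600 = 73 + 0.416667 + 0.007806 = 73.4244722
  S ⇒ negate
  Longitude: 114 + 30/60 + 37.8/3600 = 114.5105000
  W ⇒ negate
Point 2:
  Latitude: 88° + 1/60 + 31.23/3600 = 88 + 0.016667 + 0.008675 = 88.0253417
  N → positive
  Lon: 76 + 55/60 + 56.32/3600 = 76.9323111
  hemisphere W, so the sign is −
Point 3:
  Latitude: 42° + 29/60 + 23.4/3600 = 42 + 0.483333 + 0.006500 = 42.4898333
  N → positive
  λ: 36′ + 7.8″ = 36.13000′; 84 + 36.13000/60 = 84.6021667
  E ⇒ keep positive
Point 4:
  φ: 68 + 20/60 + 27.8/3600 = 68.3410556
  N → positive
  Longitude: 173 + 35/60 + 51.66/3600 = 173.5976833
  hemisphere W, so the sign is −
Point 5:
  φ: 49° + 43/60 + 3.6/3600 = 49 + 0.716667 + 0.001000 = 49.7176667
  S ⇒ negate
  Longitude: 32° + 53/60 + 13.8/3600 = 32 + 0.883333 + 0.003833 = 32.8871667
  W ⇒ negate
Point 6:
  φ: 5 + 16/60 + 14.6/3600 = 5.2707222
  hemisphere S, so the sign is −
  λ: 32° + 47/60 + 36.3/3600 = 32 + 0.783333 + 0.010083 = 32.7934167
  W ⇒ negate

1. -73.424472, -114.510500
2. 88.025342, -76.932311
3. 42.489833, 84.602167
4. 68.341056, -173.597683
5. -49.717667, -32.887167
6. -5.270722, -32.793417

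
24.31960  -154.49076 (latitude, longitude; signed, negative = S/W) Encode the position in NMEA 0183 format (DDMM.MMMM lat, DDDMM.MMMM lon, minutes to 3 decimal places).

Latitude: 24° + 0.319600 × 60 = 24° 19.17600′
Longitude is negative → W; |value| = 154.490760
Lon: minutes = (154.490760 − 154) × 60 = 29.44560

2419.176,N / 15429.446,W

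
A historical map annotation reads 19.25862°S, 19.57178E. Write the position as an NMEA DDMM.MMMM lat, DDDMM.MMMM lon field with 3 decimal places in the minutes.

1915.517,S / 01934.307,E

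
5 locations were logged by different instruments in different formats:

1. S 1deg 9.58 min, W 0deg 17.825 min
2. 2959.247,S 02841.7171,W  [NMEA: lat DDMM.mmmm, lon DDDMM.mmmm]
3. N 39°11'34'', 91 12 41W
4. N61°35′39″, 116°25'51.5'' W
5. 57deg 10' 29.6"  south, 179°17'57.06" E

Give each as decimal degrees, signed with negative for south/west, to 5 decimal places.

1. -1.15967, -0.29708
2. -29.98745, -28.69529
3. 39.19278, -91.21139
4. 61.59417, -116.43097
5. -57.17489, 179.29918

Point 1:
  Latitude: 1 + 9.58/60 = 1.159667
  S → negative
  λ: 17.825′ = 0.297083°; total 0.297083
  W → negative
Point 2:
  Lat: split at 2 digits → 29° and 59.247′; 29 + 59.247/60 = 29.987450
  hemisphere S, so the sign is −
  λ: split at 3 digits → 028° and 41.7171′; 28 + 41.7171/60 = 28.695285
  W → negative
Point 3:
  φ: 39° + 11/60 + 34/3600 = 39 + 0.183333 + 0.009444 = 39.192778
  N → positive
  Longitude: 91 + 12/60 + 41/3600 = 91.211389
  W → negative
Point 4:
  Latitude: 35′ + 39″ = 35.65000′; 61 + 35.65000/60 = 61.594167
  N → positive
  Lon: 116 + 25/60 + 51.5/3600 = 116.430972
  hemisphere W, so the sign is −
Point 5:
  Lat: 10′ + 29.6″ = 10.49333′; 57 + 10.49333/60 = 57.174889
  S → negative
  λ: 179° + 17/60 + 57.06/3600 = 179 + 0.283333 + 0.015850 = 179.299183
  E ⇒ keep positive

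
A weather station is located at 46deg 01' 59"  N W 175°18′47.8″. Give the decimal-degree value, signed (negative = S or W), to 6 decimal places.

Latitude: 46° + 1/60 + 59/3600 = 46 + 0.016667 + 0.016389 = 46.0330556
N ⇒ keep positive
λ: 18′ + 47.8″ = 18.79667′; 175 + 18.79667/60 = 175.3132778
hemisphere W, so the sign is −

46.033056, -175.313278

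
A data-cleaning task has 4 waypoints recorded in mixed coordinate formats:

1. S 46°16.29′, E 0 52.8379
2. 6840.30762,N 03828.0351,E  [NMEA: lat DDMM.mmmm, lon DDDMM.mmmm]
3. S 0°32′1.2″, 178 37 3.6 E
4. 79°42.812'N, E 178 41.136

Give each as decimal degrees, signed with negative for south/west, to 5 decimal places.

1. -46.27150, 0.88063
2. 68.67179, 38.46725
3. -0.53367, 178.61767
4. 79.71353, 178.68560

Point 1:
  Latitude: 46 + 16.29/60 = 46.271500
  S ⇒ negate
  λ: 52.8379′ = 0.880632°; total 0.880632
  E → positive
Point 2:
  Lat: degrees = first 2 digits = 68, minutes = 40.30762; 68 + 40.30762/60 = 68.671794
  N → positive
  Longitude: split at 3 digits → 038° and 28.0351′; 38 + 28.0351/60 = 38.467252
  E → positive
Point 3:
  φ: 0 + 32/60 + 1.2/3600 = 0.533667
  hemisphere S, so the sign is −
  Longitude: 37′ + 3.6″ = 37.06000′; 178 + 37.06000/60 = 178.617667
  E ⇒ keep positive
Point 4:
  φ: 42.812′ = 0.713533°; total 79.713533
  N → positive
  Lon: 178 + 41.136/60 = 178.685600
  E ⇒ keep positive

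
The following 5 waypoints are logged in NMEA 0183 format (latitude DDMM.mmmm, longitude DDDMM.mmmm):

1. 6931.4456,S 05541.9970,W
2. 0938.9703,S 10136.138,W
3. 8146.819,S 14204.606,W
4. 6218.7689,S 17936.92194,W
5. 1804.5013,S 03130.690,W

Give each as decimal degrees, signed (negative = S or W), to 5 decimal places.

1. -69.52409, -55.69995
2. -9.64951, -101.60230
3. -81.78032, -142.07677
4. -62.31282, -179.61537
5. -18.07502, -31.51150

Point 1:
  Latitude: split at 2 digits → 69° and 31.4456′; 69 + 31.4456/60 = 69.524093
  S ⇒ negate
  Lon: degrees = first 3 digits = 55, minutes = 41.997; 55 + 41.997/60 = 55.699950
  W → negative
Point 2:
  φ: split at 2 digits → 09° and 38.9703′; 9 + 38.9703/60 = 9.649505
  hemisphere S, so the sign is −
  λ: split at 3 digits → 101° and 36.138′; 101 + 36.138/60 = 101.602300
  hemisphere W, so the sign is −
Point 3:
  φ: split at 2 digits → 81° and 46.819′; 81 + 46.819/60 = 81.780317
  S → negative
  Longitude: split at 3 digits → 142° and 4.606′; 142 + 4.606/60 = 142.076767
  W ⇒ negate
Point 4:
  Lat: degrees = first 2 digits = 62, minutes = 18.7689; 62 + 18.7689/60 = 62.312815
  S → negative
  λ: split at 3 digits → 179° and 36.92194′; 179 + 36.92194/60 = 179.615366
  W ⇒ negate
Point 5:
  φ: split at 2 digits → 18° and 4.5013′; 18 + 4.5013/60 = 18.075022
  S → negative
  Longitude: split at 3 digits → 031° and 30.69′; 31 + 30.69/60 = 31.511500
  hemisphere W, so the sign is −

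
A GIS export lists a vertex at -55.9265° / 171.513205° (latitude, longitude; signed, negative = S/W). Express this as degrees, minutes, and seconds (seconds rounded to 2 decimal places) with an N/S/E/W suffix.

55°55′35.40″ S, 171°30′47.54″ E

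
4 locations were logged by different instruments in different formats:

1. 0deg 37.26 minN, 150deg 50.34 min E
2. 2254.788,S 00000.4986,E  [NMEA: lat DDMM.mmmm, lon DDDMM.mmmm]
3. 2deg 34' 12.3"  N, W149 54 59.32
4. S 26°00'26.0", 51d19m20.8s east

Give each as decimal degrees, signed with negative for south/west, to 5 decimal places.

Point 1:
  Latitude: 0 + 37.26/60 = 0.621000
  N → positive
  Lon: 50.34′ = 0.839000°; total 150.839000
  E ⇒ keep positive
Point 2:
  φ: degrees = first 2 digits = 22, minutes = 54.788; 22 + 54.788/60 = 22.913133
  hemisphere S, so the sign is −
  Longitude: split at 3 digits → 000° and 0.4986′; 0 + 0.4986/60 = 0.008310
  E ⇒ keep positive
Point 3:
  Latitude: 2° + 34/60 + 12.3/3600 = 2 + 0.566667 + 0.003417 = 2.570083
  N ⇒ keep positive
  Longitude: 149 + 54/60 + 59.32/3600 = 149.916478
  W ⇒ negate
Point 4:
  Latitude: 26° + 0/60 + 26/3600 = 26 + 0.000000 + 0.007222 = 26.007222
  S → negative
  Lon: 51° + 19/60 + 20.8/3600 = 51 + 0.316667 + 0.005778 = 51.322444
  E → positive

1. 0.62100, 150.83900
2. -22.91313, 0.00831
3. 2.57008, -149.91648
4. -26.00722, 51.32244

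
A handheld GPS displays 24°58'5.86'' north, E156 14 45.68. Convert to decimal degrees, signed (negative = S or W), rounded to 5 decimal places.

Lat: 24 + 58/60 + 5.86/3600 = 24.968294
N ⇒ keep positive
λ: 14′ + 45.68″ = 14.76133′; 156 + 14.76133/60 = 156.246022
E ⇒ keep positive

24.96829, 156.24602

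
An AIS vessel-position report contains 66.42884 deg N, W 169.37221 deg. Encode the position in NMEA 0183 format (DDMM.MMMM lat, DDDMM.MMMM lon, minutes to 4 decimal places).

φ: minutes = (66.428840 − 66) × 60 = 25.730400
λ: 169° + 0.372210 × 60 = 169° 22.332600′

6625.7304,N / 16922.3326,W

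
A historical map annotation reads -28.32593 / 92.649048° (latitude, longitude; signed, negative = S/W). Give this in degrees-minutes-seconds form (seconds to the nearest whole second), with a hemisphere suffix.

Latitude is negative → S; |value| = 28.325930
φ: 0.325930 × 60 = 19.55580′ → 19′, remainder × 60 = 33.35″
λ: 0.649048 × 60 = 38.94288′ → 38′, remainder × 60 = 56.57″

28°19′33″ S, 92°38′57″ E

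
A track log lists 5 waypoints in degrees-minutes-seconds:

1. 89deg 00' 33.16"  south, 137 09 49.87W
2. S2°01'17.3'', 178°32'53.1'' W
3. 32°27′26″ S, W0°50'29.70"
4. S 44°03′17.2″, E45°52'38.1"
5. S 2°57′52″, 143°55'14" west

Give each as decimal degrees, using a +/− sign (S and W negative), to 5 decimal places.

Point 1:
  Lat: 0′ + 33.16″ = 0.55267′; 89 + 0.55267/60 = 89.009211
  S ⇒ negate
  λ: 9′ + 49.87″ = 9.83117′; 137 + 9.83117/60 = 137.163853
  W → negative
Point 2:
  Latitude: 1′ + 17.3″ = 1.28833′; 2 + 1.28833/60 = 2.021472
  S ⇒ negate
  Longitude: 178° + 32/60 + 53.1/3600 = 178 + 0.533333 + 0.014750 = 178.548083
  W ⇒ negate
Point 3:
  φ: 32 + 27/60 + 26/3600 = 32.457222
  S → negative
  λ: 0 + 50/60 + 29.7/3600 = 0.841583
  hemisphere W, so the sign is −
Point 4:
  Latitude: 44 + 3/60 + 17.2/3600 = 44.054778
  S ⇒ negate
  Lon: 45 + 52/60 + 38.1/3600 = 45.877250
  E ⇒ keep positive
Point 5:
  Lat: 2° + 57/60 + 52/3600 = 2 + 0.950000 + 0.014444 = 2.964444
  S ⇒ negate
  Lon: 55′ + 14″ = 55.23333′; 143 + 55.23333/60 = 143.920556
  W → negative

1. -89.00921, -137.16385
2. -2.02147, -178.54808
3. -32.45722, -0.84158
4. -44.05478, 45.87725
5. -2.96444, -143.92056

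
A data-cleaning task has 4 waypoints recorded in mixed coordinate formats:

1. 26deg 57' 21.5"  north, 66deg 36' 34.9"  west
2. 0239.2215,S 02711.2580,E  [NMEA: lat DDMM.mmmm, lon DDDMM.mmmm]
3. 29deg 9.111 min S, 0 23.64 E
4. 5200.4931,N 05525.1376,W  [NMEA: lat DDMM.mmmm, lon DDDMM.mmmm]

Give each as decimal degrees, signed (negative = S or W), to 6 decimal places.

Point 1:
  Lat: 26° + 57/60 + 21.5/3600 = 26 + 0.950000 + 0.005972 = 26.9559722
  N ⇒ keep positive
  λ: 66° + 36/60 + 34.9/3600 = 66 + 0.600000 + 0.009694 = 66.6096944
  W → negative
Point 2:
  Lat: split at 2 digits → 02° and 39.2215′; 2 + 39.2215/60 = 2.6536917
  S → negative
  Longitude: split at 3 digits → 027° and 11.258′; 27 + 11.258/60 = 27.1876333
  E → positive
Point 3:
  φ: 29 + 9.111/60 = 29.1518500
  hemisphere S, so the sign is −
  Longitude: 0 + 23.64/60 = 0.3940000
  E → positive
Point 4:
  φ: degrees = first 2 digits = 52, minutes = 0.4931; 52 + 0.4931/60 = 52.0082183
  N ⇒ keep positive
  Lon: split at 3 digits → 055° and 25.1376′; 55 + 25.1376/60 = 55.4189600
  W ⇒ negate

1. 26.955972, -66.609694
2. -2.653692, 27.187633
3. -29.151850, 0.394000
4. 52.008218, -55.418960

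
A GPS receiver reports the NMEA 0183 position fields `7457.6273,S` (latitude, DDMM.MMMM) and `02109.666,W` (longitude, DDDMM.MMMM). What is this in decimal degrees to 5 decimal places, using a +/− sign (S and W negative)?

Lat: degrees = first 2 digits = 74, minutes = 57.6273; 74 + 57.6273/60 = 74.960455
S → negative
Lon: split at 3 digits → 021° and 9.666′; 21 + 9.666/60 = 21.161100
W ⇒ negate

-74.96046, -21.16110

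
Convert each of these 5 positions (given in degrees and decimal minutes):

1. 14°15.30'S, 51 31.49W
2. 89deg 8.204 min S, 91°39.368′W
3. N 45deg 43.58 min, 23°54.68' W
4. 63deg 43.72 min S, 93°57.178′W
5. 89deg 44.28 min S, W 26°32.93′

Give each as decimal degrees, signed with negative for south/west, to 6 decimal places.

1. -14.255000, -51.524833
2. -89.136733, -91.656133
3. 45.726333, -23.911333
4. -63.728667, -93.952967
5. -89.738000, -26.548833

Point 1:
  φ: 14 + 15.3/60 = 14.2550000
  S ⇒ negate
  λ: 31.49′ = 0.524833°; total 51.5248333
  W → negative
Point 2:
  φ: 8.204′ = 0.136733°; total 89.1367333
  S → negative
  λ: 39.368′ = 0.656133°; total 91.6561333
  hemisphere W, so the sign is −
Point 3:
  Latitude: 45 + 43.58/60 = 45.7263333
  N ⇒ keep positive
  Lon: 23 + 54.68/60 = 23.9113333
  W → negative
Point 4:
  φ: 43.72′ = 0.728667°; total 63.7286667
  S → negative
  λ: 93 + 57.178/60 = 93.9529667
  W → negative
Point 5:
  Latitude: 89 + 44.28/60 = 89.7380000
  S → negative
  λ: 26 + 32.93/60 = 26.5488333
  hemisphere W, so the sign is −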